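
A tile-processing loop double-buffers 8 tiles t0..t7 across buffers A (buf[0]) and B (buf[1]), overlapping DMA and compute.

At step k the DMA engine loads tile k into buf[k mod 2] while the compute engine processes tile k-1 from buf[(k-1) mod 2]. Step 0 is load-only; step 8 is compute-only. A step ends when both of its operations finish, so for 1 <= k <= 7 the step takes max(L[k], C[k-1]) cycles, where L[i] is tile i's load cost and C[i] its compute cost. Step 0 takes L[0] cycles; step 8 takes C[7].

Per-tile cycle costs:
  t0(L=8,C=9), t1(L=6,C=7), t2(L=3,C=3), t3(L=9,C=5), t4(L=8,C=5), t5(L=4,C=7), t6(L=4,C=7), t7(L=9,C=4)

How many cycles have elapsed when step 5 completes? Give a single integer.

k=0 load=t0/8c comp=- wait=8 total=8
k=1 load=t1/6c comp=t0/9c wait=9 total=17
k=2 load=t2/3c comp=t1/7c wait=7 total=24
k=3 load=t3/9c comp=t2/3c wait=9 total=33
k=4 load=t4/8c comp=t3/5c wait=8 total=41
k=5 load=t5/4c comp=t4/5c wait=5 total=46
k=6 load=t6/4c comp=t5/7c wait=7 total=53
k=7 load=t7/9c comp=t6/7c wait=9 total=62
k=8 load=- comp=t7/4c wait=4 total=66

end_cycle[5] = 46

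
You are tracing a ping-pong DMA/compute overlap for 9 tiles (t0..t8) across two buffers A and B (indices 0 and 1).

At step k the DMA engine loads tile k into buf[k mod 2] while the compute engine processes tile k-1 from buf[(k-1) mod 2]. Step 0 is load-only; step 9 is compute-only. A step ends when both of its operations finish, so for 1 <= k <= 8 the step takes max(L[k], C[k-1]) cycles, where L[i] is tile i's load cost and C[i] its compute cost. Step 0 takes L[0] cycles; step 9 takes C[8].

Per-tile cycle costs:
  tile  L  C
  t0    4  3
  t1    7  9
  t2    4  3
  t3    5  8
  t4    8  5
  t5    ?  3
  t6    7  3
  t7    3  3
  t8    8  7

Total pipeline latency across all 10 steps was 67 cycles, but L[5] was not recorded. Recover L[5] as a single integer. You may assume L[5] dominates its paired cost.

step 0: dur = L[0]=4 = 4
step 1: dur = max(L[1]=7, C[0]=3) = 7
step 2: dur = max(L[2]=4, C[1]=9) = 9
step 3: dur = max(L[3]=5, C[2]=3) = 5
step 4: dur = max(L[4]=8, C[3]=8) = 8
step 5: dur = max(L[5]=?, C[4]=5) = L[5]  (unknown; binding)
step 6: dur = max(L[6]=7, C[5]=3) = 7
step 7: dur = max(L[7]=3, C[6]=3) = 3
step 8: dur = max(L[8]=8, C[7]=3) = 8
step 9: dur = C[8]=7 = 7
sum of known step durations = 58
dur[5] = total - known = 67 - 58 = 9
L[5] is the binding max in step 5, so L[5] = dur[5] = 9

L[5] = 9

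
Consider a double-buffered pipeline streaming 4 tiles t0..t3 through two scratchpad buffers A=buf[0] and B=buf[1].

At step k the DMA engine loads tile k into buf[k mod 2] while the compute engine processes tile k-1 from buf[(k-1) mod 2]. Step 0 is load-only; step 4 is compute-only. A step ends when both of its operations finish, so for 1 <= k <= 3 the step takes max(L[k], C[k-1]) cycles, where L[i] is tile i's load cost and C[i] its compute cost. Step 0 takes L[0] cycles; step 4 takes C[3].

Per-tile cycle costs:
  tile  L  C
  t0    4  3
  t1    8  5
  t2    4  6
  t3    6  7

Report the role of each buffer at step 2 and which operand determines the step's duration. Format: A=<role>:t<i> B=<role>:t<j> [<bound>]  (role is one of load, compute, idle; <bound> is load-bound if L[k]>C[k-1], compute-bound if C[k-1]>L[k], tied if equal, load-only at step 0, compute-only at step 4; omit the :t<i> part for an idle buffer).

  0. 4=4c; end=4; A:t0 B:-
  1. max(8,3)=8c; end=12; A:t0 B:t1
  2. max(4,5)=5c; end=17; A:t2 B:t1
  3. max(6,6)=6c; end=23; A:t2 B:t3
  4. 7=7c; end=30; A:t2 B:t3

step 2: A=load:t2 B=compute:t1 [compute-bound]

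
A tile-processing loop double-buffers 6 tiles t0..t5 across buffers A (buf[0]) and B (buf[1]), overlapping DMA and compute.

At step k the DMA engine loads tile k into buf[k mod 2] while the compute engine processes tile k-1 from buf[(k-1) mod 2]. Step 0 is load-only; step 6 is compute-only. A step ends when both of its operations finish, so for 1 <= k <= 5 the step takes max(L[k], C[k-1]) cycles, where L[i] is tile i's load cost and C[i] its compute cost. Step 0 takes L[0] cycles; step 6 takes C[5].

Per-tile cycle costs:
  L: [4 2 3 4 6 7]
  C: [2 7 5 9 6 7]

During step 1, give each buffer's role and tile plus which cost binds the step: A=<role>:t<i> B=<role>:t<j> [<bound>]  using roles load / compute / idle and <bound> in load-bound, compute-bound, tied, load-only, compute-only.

step 1: A=compute:t0 B=load:t1 [tied]

k=0 load=t0/4c comp=- wait=4 total=4
k=1 load=t1/2c comp=t0/2c wait=2 total=6
k=2 load=t2/3c comp=t1/7c wait=7 total=13
k=3 load=t3/4c comp=t2/5c wait=5 total=18
k=4 load=t4/6c comp=t3/9c wait=9 total=27
k=5 load=t5/7c comp=t4/6c wait=7 total=34
k=6 load=- comp=t5/7c wait=7 total=41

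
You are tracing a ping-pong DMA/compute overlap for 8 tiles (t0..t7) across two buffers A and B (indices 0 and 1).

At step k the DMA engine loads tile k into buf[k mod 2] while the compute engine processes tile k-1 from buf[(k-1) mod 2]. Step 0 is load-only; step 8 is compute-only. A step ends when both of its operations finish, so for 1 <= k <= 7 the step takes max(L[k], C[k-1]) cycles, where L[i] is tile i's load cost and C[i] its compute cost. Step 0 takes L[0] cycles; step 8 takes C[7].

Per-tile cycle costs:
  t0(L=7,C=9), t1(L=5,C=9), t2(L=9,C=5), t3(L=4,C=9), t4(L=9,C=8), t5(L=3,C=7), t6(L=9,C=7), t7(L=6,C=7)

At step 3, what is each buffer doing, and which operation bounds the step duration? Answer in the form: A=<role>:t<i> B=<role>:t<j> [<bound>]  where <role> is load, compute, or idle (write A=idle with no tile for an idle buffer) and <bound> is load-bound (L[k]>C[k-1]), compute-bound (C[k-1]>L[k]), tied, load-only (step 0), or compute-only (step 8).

step 3: A=compute:t2 B=load:t3 [compute-bound]

  0. 7=7c; end=7; A:t0 B:-
  1. max(5,9)=9c; end=16; A:t0 B:t1
  2. max(9,9)=9c; end=25; A:t2 B:t1
  3. max(4,5)=5c; end=30; A:t2 B:t3
  4. max(9,9)=9c; end=39; A:t4 B:t3
  5. max(3,8)=8c; end=47; A:t4 B:t5
  6. max(9,7)=9c; end=56; A:t6 B:t5
  7. max(6,7)=7c; end=63; A:t6 B:t7
  8. 7=7c; end=70; A:t6 B:t7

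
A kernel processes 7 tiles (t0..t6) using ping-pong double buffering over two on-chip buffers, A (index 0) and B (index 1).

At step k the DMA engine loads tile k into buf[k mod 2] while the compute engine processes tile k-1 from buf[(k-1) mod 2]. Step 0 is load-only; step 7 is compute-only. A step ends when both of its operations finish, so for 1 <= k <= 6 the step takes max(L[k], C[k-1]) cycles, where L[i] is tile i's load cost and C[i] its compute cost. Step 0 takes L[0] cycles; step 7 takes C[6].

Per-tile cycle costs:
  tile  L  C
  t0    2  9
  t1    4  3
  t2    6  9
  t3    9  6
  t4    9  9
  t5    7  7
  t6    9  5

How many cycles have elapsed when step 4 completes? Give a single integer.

[0] DMA t0→A (2c) ∥ CU idle ⇒ 2c, clock 2
[1] DMA t1→B (4c) ∥ CU A:t0 (9c) ⇒ 9c, clock 11
[2] DMA t2→A (6c) ∥ CU B:t1 (3c) ⇒ 6c, clock 17
[3] DMA t3→B (9c) ∥ CU A:t2 (9c) ⇒ 9c, clock 26
[4] DMA t4→A (9c) ∥ CU B:t3 (6c) ⇒ 9c, clock 35
[5] DMA t5→B (7c) ∥ CU A:t4 (9c) ⇒ 9c, clock 44
[6] DMA t6→A (9c) ∥ CU B:t5 (7c) ⇒ 9c, clock 53
[7] DMA idle ∥ CU A:t6 (5c) ⇒ 5c, clock 58

end_cycle[4] = 35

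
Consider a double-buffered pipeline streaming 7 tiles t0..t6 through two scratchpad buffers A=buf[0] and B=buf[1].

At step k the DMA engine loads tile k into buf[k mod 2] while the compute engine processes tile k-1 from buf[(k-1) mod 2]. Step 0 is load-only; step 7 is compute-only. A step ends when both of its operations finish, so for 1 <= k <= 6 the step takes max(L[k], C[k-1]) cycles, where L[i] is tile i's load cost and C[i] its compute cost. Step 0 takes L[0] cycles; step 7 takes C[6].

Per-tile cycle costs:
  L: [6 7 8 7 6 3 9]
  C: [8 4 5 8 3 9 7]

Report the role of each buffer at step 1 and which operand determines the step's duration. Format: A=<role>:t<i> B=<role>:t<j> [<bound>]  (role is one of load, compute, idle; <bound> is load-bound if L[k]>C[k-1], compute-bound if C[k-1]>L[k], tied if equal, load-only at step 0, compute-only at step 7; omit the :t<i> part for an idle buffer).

step 1: A=compute:t0 B=load:t1 [compute-bound]

k=0 load=t0/6c comp=- wait=6 total=6
k=1 load=t1/7c comp=t0/8c wait=8 total=14
k=2 load=t2/8c comp=t1/4c wait=8 total=22
k=3 load=t3/7c comp=t2/5c wait=7 total=29
k=4 load=t4/6c comp=t3/8c wait=8 total=37
k=5 load=t5/3c comp=t4/3c wait=3 total=40
k=6 load=t6/9c comp=t5/9c wait=9 total=49
k=7 load=- comp=t6/7c wait=7 total=56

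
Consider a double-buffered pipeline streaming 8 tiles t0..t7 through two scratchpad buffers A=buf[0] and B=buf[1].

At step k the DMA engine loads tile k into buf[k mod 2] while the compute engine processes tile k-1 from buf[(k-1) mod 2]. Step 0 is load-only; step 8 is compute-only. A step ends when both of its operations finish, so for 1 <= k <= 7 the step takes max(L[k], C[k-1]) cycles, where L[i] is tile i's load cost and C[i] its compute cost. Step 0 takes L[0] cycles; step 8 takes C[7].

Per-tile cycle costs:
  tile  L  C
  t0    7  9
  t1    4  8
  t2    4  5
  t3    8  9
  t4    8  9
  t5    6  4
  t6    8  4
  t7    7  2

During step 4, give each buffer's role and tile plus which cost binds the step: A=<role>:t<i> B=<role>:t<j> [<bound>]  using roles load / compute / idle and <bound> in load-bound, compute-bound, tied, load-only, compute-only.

[0] DMA t0→A (7c) ∥ CU idle ⇒ 7c, clock 7
[1] DMA t1→B (4c) ∥ CU A:t0 (9c) ⇒ 9c, clock 16
[2] DMA t2→A (4c) ∥ CU B:t1 (8c) ⇒ 8c, clock 24
[3] DMA t3→B (8c) ∥ CU A:t2 (5c) ⇒ 8c, clock 32
[4] DMA t4→A (8c) ∥ CU B:t3 (9c) ⇒ 9c, clock 41
[5] DMA t5→B (6c) ∥ CU A:t4 (9c) ⇒ 9c, clock 50
[6] DMA t6→A (8c) ∥ CU B:t5 (4c) ⇒ 8c, clock 58
[7] DMA t7→B (7c) ∥ CU A:t6 (4c) ⇒ 7c, clock 65
[8] DMA idle ∥ CU B:t7 (2c) ⇒ 2c, clock 67

step 4: A=load:t4 B=compute:t3 [compute-bound]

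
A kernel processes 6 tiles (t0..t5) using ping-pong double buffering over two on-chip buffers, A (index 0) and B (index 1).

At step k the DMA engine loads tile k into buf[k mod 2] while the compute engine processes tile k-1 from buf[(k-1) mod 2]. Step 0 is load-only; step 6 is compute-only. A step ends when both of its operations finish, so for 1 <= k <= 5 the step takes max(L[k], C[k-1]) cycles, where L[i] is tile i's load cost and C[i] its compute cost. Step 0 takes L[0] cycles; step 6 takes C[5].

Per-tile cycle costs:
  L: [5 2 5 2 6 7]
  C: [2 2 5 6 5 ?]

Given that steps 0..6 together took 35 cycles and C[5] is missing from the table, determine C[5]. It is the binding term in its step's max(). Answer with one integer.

C[5] = 5

step 0 = dur = L[0]=5 = 5
step 1 = dur = max(L[1]=2, C[0]=2) = 2
step 2 = dur = max(L[2]=5, C[1]=2) = 5
step 3 = dur = max(L[3]=2, C[2]=5) = 5
step 4 = dur = max(L[4]=6, C[3]=6) = 6
step 5 = dur = max(L[5]=7, C[4]=5) = 7
step 6 = dur = C[5]=? = C[5]  (unknown; binding)
sum of known step durations = 30
dur[6] = total - known = 35 - 30 = 5
C[5] is the binding max in step 6, so C[5] = dur[6] = 5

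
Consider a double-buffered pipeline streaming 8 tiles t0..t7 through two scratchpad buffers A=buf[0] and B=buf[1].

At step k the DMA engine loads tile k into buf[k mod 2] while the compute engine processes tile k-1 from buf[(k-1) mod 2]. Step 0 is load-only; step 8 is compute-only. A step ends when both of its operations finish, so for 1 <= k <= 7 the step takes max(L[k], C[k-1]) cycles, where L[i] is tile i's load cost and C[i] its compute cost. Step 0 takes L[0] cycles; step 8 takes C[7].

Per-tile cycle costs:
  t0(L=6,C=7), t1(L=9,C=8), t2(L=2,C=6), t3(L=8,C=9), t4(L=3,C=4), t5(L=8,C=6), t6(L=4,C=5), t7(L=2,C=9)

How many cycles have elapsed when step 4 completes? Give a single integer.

k=0 load=t0/6c comp=- wait=6 total=6
k=1 load=t1/9c comp=t0/7c wait=9 total=15
k=2 load=t2/2c comp=t1/8c wait=8 total=23
k=3 load=t3/8c comp=t2/6c wait=8 total=31
k=4 load=t4/3c comp=t3/9c wait=9 total=40
k=5 load=t5/8c comp=t4/4c wait=8 total=48
k=6 load=t6/4c comp=t5/6c wait=6 total=54
k=7 load=t7/2c comp=t6/5c wait=5 total=59
k=8 load=- comp=t7/9c wait=9 total=68

end_cycle[4] = 40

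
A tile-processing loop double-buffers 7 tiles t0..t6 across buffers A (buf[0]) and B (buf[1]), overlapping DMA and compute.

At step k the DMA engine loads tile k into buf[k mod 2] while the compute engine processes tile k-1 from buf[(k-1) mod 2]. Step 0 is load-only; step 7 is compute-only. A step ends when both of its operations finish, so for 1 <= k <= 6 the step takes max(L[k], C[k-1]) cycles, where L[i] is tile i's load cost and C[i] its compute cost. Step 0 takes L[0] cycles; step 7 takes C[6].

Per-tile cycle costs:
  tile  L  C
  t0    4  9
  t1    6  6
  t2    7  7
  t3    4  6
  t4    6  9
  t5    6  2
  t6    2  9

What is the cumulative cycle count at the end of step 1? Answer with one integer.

k=0 load=t0/4c comp=- wait=4 total=4
k=1 load=t1/6c comp=t0/9c wait=9 total=13
k=2 load=t2/7c comp=t1/6c wait=7 total=20
k=3 load=t3/4c comp=t2/7c wait=7 total=27
k=4 load=t4/6c comp=t3/6c wait=6 total=33
k=5 load=t5/6c comp=t4/9c wait=9 total=42
k=6 load=t6/2c comp=t5/2c wait=2 total=44
k=7 load=- comp=t6/9c wait=9 total=53

end_cycle[1] = 13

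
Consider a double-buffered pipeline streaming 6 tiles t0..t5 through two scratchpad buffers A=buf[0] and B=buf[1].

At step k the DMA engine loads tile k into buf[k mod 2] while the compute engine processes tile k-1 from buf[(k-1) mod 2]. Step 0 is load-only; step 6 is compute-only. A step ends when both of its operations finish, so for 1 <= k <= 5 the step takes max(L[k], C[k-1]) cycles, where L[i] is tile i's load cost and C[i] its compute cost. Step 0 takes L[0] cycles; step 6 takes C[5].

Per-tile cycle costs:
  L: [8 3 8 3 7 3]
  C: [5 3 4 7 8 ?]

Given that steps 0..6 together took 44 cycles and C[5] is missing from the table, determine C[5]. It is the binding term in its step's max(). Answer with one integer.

C[5] = 4

step 0 → dur = L[0]=8 = 8
step 1 → dur = max(L[1]=3, C[0]=5) = 5
step 2 → dur = max(L[2]=8, C[1]=3) = 8
step 3 → dur = max(L[3]=3, C[2]=4) = 4
step 4 → dur = max(L[4]=7, C[3]=7) = 7
step 5 → dur = max(L[5]=3, C[4]=8) = 8
step 6 → dur = C[5]=? = C[5]  (unknown; binding)
sum of known step durations = 40
dur[6] = total - known = 44 - 40 = 4
C[5] is the binding max in step 6, so C[5] = dur[6] = 4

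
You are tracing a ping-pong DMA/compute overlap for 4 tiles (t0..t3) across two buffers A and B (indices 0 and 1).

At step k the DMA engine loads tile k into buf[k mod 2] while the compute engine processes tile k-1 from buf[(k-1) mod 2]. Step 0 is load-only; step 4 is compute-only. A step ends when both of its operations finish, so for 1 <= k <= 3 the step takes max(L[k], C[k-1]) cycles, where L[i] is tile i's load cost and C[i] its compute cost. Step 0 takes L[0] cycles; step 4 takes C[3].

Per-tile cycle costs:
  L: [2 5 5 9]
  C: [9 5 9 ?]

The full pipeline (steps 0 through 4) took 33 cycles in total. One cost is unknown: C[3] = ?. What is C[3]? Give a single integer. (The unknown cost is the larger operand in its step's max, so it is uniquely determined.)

step 0 → dur = L[0]=2 = 2
step 1 → dur = max(L[1]=5, C[0]=9) = 9
step 2 → dur = max(L[2]=5, C[1]=5) = 5
step 3 → dur = max(L[3]=9, C[2]=9) = 9
step 4 → dur = C[3]=? = C[3]  (unknown; binding)
sum of known step durations = 25
dur[4] = total - known = 33 - 25 = 8
C[3] is the binding max in step 4, so C[3] = dur[4] = 8

C[3] = 8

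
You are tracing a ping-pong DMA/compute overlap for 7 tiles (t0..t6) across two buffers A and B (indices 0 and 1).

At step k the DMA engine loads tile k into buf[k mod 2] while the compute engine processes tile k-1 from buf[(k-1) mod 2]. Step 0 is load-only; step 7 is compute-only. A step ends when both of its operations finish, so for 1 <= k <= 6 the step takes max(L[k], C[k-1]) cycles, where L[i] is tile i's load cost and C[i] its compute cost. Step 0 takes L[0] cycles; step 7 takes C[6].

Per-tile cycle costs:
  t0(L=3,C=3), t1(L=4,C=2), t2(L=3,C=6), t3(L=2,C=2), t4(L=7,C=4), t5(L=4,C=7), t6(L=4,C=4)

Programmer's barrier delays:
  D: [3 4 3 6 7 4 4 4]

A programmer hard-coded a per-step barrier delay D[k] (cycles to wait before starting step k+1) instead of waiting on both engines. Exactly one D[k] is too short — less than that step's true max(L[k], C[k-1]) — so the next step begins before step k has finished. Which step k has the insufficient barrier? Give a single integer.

hazard at step 6

k=0 barrier L[0]=3→3c, D[0]=3 ok
k=1 barrier max(L[1]=4,C[0]=3)→4c, D[1]=4 ok
k=2 barrier max(L[2]=3,C[1]=2)→3c, D[2]=3 ok
k=3 barrier max(L[3]=2,C[2]=6)→6c, D[3]=6 ok
k=4 barrier max(L[4]=7,C[3]=2)→7c, D[4]=7 ok
k=5 barrier max(L[5]=4,C[4]=4)→4c, D[5]=4 ok
k=6 barrier max(L[6]=4,C[5]=7)→7c, D[6]=4 SHORT
k=7 barrier C[6]=4→4c, D[7]=4 ok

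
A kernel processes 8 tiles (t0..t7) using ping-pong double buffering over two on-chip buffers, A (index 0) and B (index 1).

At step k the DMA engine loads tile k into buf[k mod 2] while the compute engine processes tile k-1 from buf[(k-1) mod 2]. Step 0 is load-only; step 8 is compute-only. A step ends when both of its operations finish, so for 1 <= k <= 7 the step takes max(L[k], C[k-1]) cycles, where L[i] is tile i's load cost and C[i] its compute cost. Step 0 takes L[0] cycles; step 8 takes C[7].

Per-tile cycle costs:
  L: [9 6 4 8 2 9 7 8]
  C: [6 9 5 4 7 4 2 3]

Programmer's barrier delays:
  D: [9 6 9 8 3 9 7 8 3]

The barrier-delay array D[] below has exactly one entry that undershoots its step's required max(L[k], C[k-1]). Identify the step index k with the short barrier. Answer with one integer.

hazard at step 4

step 0: need L[0]=9 = 9; D[0]=9 ok
step 1: need max(L[1]=6,C[0]=6) = 6; D[1]=6 ok
step 2: need max(L[2]=4,C[1]=9) = 9; D[2]=9 ok
step 3: need max(L[3]=8,C[2]=5) = 8; D[3]=8 ok
step 4: need max(L[4]=2,C[3]=4) = 4; D[4]=3 SHORT
step 5: need max(L[5]=9,C[4]=7) = 9; D[5]=9 ok
step 6: need max(L[6]=7,C[5]=4) = 7; D[6]=7 ok
step 7: need max(L[7]=8,C[6]=2) = 8; D[7]=8 ok
step 8: need C[7]=3 = 3; D[8]=3 ok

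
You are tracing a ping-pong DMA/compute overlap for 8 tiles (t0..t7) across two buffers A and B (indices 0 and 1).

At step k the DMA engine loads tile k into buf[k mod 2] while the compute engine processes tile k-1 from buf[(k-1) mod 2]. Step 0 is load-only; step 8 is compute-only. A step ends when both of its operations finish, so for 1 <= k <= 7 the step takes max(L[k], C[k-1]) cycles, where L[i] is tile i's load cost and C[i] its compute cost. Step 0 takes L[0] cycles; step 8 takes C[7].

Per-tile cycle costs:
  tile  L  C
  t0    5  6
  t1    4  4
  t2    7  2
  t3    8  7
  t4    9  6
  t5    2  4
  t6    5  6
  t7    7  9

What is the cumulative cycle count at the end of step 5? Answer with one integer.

end_cycle[5] = 41

  0. 5=5c; end=5; A:t0 B:-
  1. max(4,6)=6c; end=11; A:t0 B:t1
  2. max(7,4)=7c; end=18; A:t2 B:t1
  3. max(8,2)=8c; end=26; A:t2 B:t3
  4. max(9,7)=9c; end=35; A:t4 B:t3
  5. max(2,6)=6c; end=41; A:t4 B:t5
  6. max(5,4)=5c; end=46; A:t6 B:t5
  7. max(7,6)=7c; end=53; A:t6 B:t7
  8. 9=9c; end=62; A:t6 B:t7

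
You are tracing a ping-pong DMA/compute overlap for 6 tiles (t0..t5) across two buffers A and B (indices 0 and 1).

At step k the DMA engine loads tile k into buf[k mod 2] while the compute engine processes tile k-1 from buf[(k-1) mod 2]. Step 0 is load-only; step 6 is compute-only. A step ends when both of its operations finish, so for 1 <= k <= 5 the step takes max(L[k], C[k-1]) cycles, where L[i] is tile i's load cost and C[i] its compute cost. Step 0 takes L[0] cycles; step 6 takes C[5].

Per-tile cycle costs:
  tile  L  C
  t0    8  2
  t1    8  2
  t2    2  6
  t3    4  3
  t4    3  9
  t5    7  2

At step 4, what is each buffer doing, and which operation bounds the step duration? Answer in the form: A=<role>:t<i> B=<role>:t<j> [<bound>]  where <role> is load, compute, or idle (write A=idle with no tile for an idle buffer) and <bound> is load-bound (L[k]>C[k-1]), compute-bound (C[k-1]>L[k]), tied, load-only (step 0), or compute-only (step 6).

k=0 load=t0/8c comp=- wait=8 total=8
k=1 load=t1/8c comp=t0/2c wait=8 total=16
k=2 load=t2/2c comp=t1/2c wait=2 total=18
k=3 load=t3/4c comp=t2/6c wait=6 total=24
k=4 load=t4/3c comp=t3/3c wait=3 total=27
k=5 load=t5/7c comp=t4/9c wait=9 total=36
k=6 load=- comp=t5/2c wait=2 total=38

step 4: A=load:t4 B=compute:t3 [tied]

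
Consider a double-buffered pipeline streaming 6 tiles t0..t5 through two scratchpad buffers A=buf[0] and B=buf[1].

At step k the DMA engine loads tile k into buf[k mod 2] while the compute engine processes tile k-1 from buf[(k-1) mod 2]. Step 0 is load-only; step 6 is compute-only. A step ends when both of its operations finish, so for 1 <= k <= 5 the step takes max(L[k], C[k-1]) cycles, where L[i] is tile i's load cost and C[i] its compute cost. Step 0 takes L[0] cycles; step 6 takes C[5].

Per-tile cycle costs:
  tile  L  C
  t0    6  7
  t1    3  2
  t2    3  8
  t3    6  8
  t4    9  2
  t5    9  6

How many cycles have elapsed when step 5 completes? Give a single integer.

  0. 6=6c; end=6; A:t0 B:-
  1. max(3,7)=7c; end=13; A:t0 B:t1
  2. max(3,2)=3c; end=16; A:t2 B:t1
  3. max(6,8)=8c; end=24; A:t2 B:t3
  4. max(9,8)=9c; end=33; A:t4 B:t3
  5. max(9,2)=9c; end=42; A:t4 B:t5
  6. 6=6c; end=48; A:t4 B:t5

end_cycle[5] = 42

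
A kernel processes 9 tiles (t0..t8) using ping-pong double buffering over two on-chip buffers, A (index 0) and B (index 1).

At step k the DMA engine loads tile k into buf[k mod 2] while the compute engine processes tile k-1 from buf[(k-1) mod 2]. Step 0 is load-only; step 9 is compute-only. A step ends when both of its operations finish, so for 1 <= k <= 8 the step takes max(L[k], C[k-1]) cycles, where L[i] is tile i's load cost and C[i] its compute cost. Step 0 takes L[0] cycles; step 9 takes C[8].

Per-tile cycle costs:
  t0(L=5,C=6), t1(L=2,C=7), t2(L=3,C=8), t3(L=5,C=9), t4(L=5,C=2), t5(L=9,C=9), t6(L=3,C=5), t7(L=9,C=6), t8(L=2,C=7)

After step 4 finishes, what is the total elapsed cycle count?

end_cycle[4] = 35

step 0: L[0]=5 → dur=5, Σ=5 | A=load:t0 B=idle [load-only]
step 1: L[1]=2 C[0]=6 → dur=6, Σ=11 | A=compute:t0 B=load:t1 [compute-bound]
step 2: L[2]=3 C[1]=7 → dur=7, Σ=18 | A=load:t2 B=compute:t1 [compute-bound]
step 3: L[3]=5 C[2]=8 → dur=8, Σ=26 | A=compute:t2 B=load:t3 [compute-bound]
step 4: L[4]=5 C[3]=9 → dur=9, Σ=35 | A=load:t4 B=compute:t3 [compute-bound]
step 5: L[5]=9 C[4]=2 → dur=9, Σ=44 | A=compute:t4 B=load:t5 [load-bound]
step 6: L[6]=3 C[5]=9 → dur=9, Σ=53 | A=load:t6 B=compute:t5 [compute-bound]
step 7: L[7]=9 C[6]=5 → dur=9, Σ=62 | A=compute:t6 B=load:t7 [load-bound]
step 8: L[8]=2 C[7]=6 → dur=6, Σ=68 | A=load:t8 B=compute:t7 [compute-bound]
step 9: C[8]=7 → dur=7, Σ=75 | A=compute:t8 B=idle [compute-only]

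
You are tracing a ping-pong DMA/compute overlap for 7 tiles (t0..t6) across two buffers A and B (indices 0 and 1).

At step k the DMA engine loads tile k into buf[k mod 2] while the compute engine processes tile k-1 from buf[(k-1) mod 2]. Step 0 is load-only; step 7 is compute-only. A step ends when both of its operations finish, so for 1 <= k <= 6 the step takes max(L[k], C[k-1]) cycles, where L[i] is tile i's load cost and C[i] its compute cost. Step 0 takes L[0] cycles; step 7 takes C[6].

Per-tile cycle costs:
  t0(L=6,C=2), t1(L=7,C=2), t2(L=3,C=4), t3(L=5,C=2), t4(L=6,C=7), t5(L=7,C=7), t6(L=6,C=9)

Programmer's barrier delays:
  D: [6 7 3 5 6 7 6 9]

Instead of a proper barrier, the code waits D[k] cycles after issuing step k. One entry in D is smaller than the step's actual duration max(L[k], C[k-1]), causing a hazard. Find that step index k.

hazard at step 6

[0] required=L[0]=6=6 vs D=6 ok
[1] required=max(L[1]=7,C[0]=2)=7 vs D=7 ok
[2] required=max(L[2]=3,C[1]=2)=3 vs D=3 ok
[3] required=max(L[3]=5,C[2]=4)=5 vs D=5 ok
[4] required=max(L[4]=6,C[3]=2)=6 vs D=6 ok
[5] required=max(L[5]=7,C[4]=7)=7 vs D=7 ok
[6] required=max(L[6]=6,C[5]=7)=7 vs D=6 SHORT
[7] required=C[6]=9=9 vs D=9 ok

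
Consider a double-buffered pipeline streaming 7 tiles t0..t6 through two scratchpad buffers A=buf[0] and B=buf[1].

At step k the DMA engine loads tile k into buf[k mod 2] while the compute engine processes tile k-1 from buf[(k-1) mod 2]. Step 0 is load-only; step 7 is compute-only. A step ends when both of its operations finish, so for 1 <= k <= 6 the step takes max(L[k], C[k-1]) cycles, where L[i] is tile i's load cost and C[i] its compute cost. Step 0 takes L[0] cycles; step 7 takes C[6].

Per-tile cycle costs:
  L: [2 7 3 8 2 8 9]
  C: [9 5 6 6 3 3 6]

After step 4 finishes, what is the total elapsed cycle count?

end_cycle[4] = 30

[0] DMA t0→A (2c) ∥ CU idle ⇒ 2c, clock 2
[1] DMA t1→B (7c) ∥ CU A:t0 (9c) ⇒ 9c, clock 11
[2] DMA t2→A (3c) ∥ CU B:t1 (5c) ⇒ 5c, clock 16
[3] DMA t3→B (8c) ∥ CU A:t2 (6c) ⇒ 8c, clock 24
[4] DMA t4→A (2c) ∥ CU B:t3 (6c) ⇒ 6c, clock 30
[5] DMA t5→B (8c) ∥ CU A:t4 (3c) ⇒ 8c, clock 38
[6] DMA t6→A (9c) ∥ CU B:t5 (3c) ⇒ 9c, clock 47
[7] DMA idle ∥ CU A:t6 (6c) ⇒ 6c, clock 53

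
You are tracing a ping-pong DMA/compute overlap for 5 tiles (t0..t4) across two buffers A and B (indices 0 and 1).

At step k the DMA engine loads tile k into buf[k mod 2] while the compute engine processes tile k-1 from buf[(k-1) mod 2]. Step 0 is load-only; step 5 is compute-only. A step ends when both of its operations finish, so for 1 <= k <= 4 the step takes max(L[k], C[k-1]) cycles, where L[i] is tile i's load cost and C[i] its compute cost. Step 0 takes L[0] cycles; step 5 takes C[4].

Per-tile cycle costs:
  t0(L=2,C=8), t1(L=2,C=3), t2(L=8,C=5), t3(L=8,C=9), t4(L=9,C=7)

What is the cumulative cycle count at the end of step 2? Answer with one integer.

end_cycle[2] = 18

step 0: L[0]=2 → dur=2, Σ=2 | A=load:t0 B=idle [load-only]
step 1: L[1]=2 C[0]=8 → dur=8, Σ=10 | A=compute:t0 B=load:t1 [compute-bound]
step 2: L[2]=8 C[1]=3 → dur=8, Σ=18 | A=load:t2 B=compute:t1 [load-bound]
step 3: L[3]=8 C[2]=5 → dur=8, Σ=26 | A=compute:t2 B=load:t3 [load-bound]
step 4: L[4]=9 C[3]=9 → dur=9, Σ=35 | A=load:t4 B=compute:t3 [tied]
step 5: C[4]=7 → dur=7, Σ=42 | A=compute:t4 B=idle [compute-only]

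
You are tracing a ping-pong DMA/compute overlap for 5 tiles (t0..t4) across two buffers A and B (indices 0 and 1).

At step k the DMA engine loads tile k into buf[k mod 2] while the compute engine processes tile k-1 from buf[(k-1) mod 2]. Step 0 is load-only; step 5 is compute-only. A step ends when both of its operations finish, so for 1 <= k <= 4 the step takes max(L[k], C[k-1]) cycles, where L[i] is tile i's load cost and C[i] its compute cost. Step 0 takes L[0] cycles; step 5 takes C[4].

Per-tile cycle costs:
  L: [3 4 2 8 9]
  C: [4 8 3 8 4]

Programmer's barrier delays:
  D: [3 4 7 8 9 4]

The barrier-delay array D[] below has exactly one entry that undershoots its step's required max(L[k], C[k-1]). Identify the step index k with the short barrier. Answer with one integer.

hazard at step 2

[0] required=L[0]=3=3 vs D=3 ok
[1] required=max(L[1]=4,C[0]=4)=4 vs D=4 ok
[2] required=max(L[2]=2,C[1]=8)=8 vs D=7 SHORT
[3] required=max(L[3]=8,C[2]=3)=8 vs D=8 ok
[4] required=max(L[4]=9,C[3]=8)=9 vs D=9 ok
[5] required=C[4]=4=4 vs D=4 ok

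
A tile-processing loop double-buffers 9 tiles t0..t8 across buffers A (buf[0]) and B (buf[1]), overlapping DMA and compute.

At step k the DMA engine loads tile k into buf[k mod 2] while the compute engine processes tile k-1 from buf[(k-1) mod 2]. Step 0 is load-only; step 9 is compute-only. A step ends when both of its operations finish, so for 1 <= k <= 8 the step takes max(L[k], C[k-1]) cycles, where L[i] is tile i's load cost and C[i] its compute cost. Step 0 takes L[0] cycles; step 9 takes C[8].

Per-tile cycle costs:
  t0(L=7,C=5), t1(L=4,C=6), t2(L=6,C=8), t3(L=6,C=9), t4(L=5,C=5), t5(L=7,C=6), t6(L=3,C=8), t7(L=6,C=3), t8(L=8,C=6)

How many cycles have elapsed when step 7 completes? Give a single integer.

k=0 load=t0/7c comp=- wait=7 total=7
k=1 load=t1/4c comp=t0/5c wait=5 total=12
k=2 load=t2/6c comp=t1/6c wait=6 total=18
k=3 load=t3/6c comp=t2/8c wait=8 total=26
k=4 load=t4/5c comp=t3/9c wait=9 total=35
k=5 load=t5/7c comp=t4/5c wait=7 total=42
k=6 load=t6/3c comp=t5/6c wait=6 total=48
k=7 load=t7/6c comp=t6/8c wait=8 total=56
k=8 load=t8/8c comp=t7/3c wait=8 total=64
k=9 load=- comp=t8/6c wait=6 total=70

end_cycle[7] = 56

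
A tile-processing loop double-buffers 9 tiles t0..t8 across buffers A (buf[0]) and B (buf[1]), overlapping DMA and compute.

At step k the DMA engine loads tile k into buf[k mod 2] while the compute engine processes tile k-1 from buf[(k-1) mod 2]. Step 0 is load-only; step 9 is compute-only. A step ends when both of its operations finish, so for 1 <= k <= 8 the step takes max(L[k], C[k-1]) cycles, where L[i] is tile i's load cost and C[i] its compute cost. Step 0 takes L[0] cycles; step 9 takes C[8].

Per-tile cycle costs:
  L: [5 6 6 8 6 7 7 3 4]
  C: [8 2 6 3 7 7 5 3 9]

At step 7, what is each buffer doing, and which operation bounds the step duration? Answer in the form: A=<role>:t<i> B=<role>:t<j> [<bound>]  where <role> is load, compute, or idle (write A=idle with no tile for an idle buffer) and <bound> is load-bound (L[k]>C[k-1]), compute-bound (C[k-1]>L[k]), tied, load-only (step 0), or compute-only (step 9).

step 7: A=compute:t6 B=load:t7 [compute-bound]

step 0: L[0]=5 → dur=5, Σ=5 | A=load:t0 B=idle [load-only]
step 1: L[1]=6 C[0]=8 → dur=8, Σ=13 | A=compute:t0 B=load:t1 [compute-bound]
step 2: L[2]=6 C[1]=2 → dur=6, Σ=19 | A=load:t2 B=compute:t1 [load-bound]
step 3: L[3]=8 C[2]=6 → dur=8, Σ=27 | A=compute:t2 B=load:t3 [load-bound]
step 4: L[4]=6 C[3]=3 → dur=6, Σ=33 | A=load:t4 B=compute:t3 [load-bound]
step 5: L[5]=7 C[4]=7 → dur=7, Σ=40 | A=compute:t4 B=load:t5 [tied]
step 6: L[6]=7 C[5]=7 → dur=7, Σ=47 | A=load:t6 B=compute:t5 [tied]
step 7: L[7]=3 C[6]=5 → dur=5, Σ=52 | A=compute:t6 B=load:t7 [compute-bound]
step 8: L[8]=4 C[7]=3 → dur=4, Σ=56 | A=load:t8 B=compute:t7 [load-bound]
step 9: C[8]=9 → dur=9, Σ=65 | A=compute:t8 B=idle [compute-only]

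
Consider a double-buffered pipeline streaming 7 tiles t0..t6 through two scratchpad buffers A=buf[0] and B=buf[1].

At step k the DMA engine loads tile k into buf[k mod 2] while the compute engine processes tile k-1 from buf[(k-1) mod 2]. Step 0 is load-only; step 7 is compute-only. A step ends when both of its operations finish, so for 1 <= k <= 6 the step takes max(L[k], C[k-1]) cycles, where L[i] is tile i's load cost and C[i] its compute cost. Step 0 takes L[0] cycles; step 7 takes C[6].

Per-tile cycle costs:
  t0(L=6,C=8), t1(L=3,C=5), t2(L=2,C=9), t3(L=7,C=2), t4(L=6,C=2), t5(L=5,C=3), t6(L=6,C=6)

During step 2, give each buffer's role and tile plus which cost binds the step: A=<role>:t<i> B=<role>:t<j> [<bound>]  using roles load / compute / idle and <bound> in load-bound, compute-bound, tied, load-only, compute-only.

step 2: A=load:t2 B=compute:t1 [compute-bound]

  0. 6=6c; end=6; A:t0 B:-
  1. max(3,8)=8c; end=14; A:t0 B:t1
  2. max(2,5)=5c; end=19; A:t2 B:t1
  3. max(7,9)=9c; end=28; A:t2 B:t3
  4. max(6,2)=6c; end=34; A:t4 B:t3
  5. max(5,2)=5c; end=39; A:t4 B:t5
  6. max(6,3)=6c; end=45; A:t6 B:t5
  7. 6=6c; end=51; A:t6 B:t5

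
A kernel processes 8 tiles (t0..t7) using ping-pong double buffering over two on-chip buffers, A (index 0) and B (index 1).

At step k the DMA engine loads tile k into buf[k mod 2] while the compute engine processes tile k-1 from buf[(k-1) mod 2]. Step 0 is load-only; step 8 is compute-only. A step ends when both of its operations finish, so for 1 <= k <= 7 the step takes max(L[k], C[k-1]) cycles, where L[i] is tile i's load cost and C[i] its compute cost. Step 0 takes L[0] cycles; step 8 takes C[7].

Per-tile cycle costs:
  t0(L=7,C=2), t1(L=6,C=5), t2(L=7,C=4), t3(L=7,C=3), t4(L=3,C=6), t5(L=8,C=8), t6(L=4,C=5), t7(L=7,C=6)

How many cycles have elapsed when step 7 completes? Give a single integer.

k=0 load=t0/7c comp=- wait=7 total=7
k=1 load=t1/6c comp=t0/2c wait=6 total=13
k=2 load=t2/7c comp=t1/5c wait=7 total=20
k=3 load=t3/7c comp=t2/4c wait=7 total=27
k=4 load=t4/3c comp=t3/3c wait=3 total=30
k=5 load=t5/8c comp=t4/6c wait=8 total=38
k=6 load=t6/4c comp=t5/8c wait=8 total=46
k=7 load=t7/7c comp=t6/5c wait=7 total=53
k=8 load=- comp=t7/6c wait=6 total=59

end_cycle[7] = 53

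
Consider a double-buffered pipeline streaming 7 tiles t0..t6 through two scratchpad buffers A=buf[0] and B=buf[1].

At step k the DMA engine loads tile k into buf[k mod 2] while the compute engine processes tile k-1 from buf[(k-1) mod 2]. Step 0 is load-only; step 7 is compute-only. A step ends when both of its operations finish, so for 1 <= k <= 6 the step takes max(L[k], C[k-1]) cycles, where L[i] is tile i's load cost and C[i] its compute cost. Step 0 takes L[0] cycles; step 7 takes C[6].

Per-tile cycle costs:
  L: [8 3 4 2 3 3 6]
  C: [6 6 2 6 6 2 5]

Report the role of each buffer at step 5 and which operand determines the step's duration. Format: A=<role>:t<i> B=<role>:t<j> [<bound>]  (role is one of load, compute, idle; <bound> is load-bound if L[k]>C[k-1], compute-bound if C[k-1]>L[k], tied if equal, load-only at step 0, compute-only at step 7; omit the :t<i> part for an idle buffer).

step 5: A=compute:t4 B=load:t5 [compute-bound]

k=0 load=t0/8c comp=- wait=8 total=8
k=1 load=t1/3c comp=t0/6c wait=6 total=14
k=2 load=t2/4c comp=t1/6c wait=6 total=20
k=3 load=t3/2c comp=t2/2c wait=2 total=22
k=4 load=t4/3c comp=t3/6c wait=6 total=28
k=5 load=t5/3c comp=t4/6c wait=6 total=34
k=6 load=t6/6c comp=t5/2c wait=6 total=40
k=7 load=- comp=t6/5c wait=5 total=45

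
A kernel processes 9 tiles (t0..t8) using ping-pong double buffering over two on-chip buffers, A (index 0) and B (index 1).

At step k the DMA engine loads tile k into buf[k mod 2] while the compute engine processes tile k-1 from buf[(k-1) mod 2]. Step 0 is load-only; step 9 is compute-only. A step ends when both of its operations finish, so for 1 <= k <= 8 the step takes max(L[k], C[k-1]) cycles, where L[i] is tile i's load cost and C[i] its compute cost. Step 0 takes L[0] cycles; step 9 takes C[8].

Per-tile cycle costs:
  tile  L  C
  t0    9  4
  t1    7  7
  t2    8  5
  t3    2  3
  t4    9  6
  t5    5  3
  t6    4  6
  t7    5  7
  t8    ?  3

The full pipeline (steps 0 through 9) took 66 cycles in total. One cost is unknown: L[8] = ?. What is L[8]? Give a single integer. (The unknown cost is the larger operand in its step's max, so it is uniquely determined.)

step 0 | dur = L[0]=9 = 9
step 1 | dur = max(L[1]=7, C[0]=4) = 7
step 2 | dur = max(L[2]=8, C[1]=7) = 8
step 3 | dur = max(L[3]=2, C[2]=5) = 5
step 4 | dur = max(L[4]=9, C[3]=3) = 9
step 5 | dur = max(L[5]=5, C[4]=6) = 6
step 6 | dur = max(L[6]=4, C[5]=3) = 4
step 7 | dur = max(L[7]=5, C[6]=6) = 6
step 8 | dur = max(L[8]=?, C[7]=7) = L[8]  (unknown; binding)
step 9 | dur = C[8]=3 = 3
sum of known step durations = 57
dur[8] = total - known = 66 - 57 = 9
L[8] is the binding max in step 8, so L[8] = dur[8] = 9

L[8] = 9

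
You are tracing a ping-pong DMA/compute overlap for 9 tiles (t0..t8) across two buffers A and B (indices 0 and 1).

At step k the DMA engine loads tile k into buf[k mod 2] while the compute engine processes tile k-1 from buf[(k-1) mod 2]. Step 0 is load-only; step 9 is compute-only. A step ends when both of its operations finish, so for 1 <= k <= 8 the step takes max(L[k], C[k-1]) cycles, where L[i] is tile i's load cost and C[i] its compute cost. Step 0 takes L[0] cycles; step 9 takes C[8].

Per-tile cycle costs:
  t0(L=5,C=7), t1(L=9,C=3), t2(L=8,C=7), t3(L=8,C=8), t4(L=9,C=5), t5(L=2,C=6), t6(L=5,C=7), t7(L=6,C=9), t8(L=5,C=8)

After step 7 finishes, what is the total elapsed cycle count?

end_cycle[7] = 57

step 0: L[0]=5 → dur=5, Σ=5 | A=load:t0 B=idle [load-only]
step 1: L[1]=9 C[0]=7 → dur=9, Σ=14 | A=compute:t0 B=load:t1 [load-bound]
step 2: L[2]=8 C[1]=3 → dur=8, Σ=22 | A=load:t2 B=compute:t1 [load-bound]
step 3: L[3]=8 C[2]=7 → dur=8, Σ=30 | A=compute:t2 B=load:t3 [load-bound]
step 4: L[4]=9 C[3]=8 → dur=9, Σ=39 | A=load:t4 B=compute:t3 [load-bound]
step 5: L[5]=2 C[4]=5 → dur=5, Σ=44 | A=compute:t4 B=load:t5 [compute-bound]
step 6: L[6]=5 C[5]=6 → dur=6, Σ=50 | A=load:t6 B=compute:t5 [compute-bound]
step 7: L[7]=6 C[6]=7 → dur=7, Σ=57 | A=compute:t6 B=load:t7 [compute-bound]
step 8: L[8]=5 C[7]=9 → dur=9, Σ=66 | A=load:t8 B=compute:t7 [compute-bound]
step 9: C[8]=8 → dur=8, Σ=74 | A=compute:t8 B=idle [compute-only]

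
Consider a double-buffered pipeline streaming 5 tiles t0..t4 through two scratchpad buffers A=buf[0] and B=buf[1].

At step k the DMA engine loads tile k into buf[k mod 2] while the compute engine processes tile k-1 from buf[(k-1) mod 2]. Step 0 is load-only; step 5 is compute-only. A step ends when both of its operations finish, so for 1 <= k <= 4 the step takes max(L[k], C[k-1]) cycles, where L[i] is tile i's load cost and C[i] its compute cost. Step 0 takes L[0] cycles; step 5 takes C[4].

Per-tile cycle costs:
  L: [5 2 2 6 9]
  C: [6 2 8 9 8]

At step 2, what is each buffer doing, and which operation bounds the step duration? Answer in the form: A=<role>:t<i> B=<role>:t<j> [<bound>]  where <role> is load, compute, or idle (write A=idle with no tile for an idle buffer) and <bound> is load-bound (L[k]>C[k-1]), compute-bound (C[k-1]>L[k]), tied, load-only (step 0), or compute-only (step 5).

step 2: A=load:t2 B=compute:t1 [tied]

step 0: L[0]=5 → dur=5, Σ=5 | A=load:t0 B=idle [load-only]
step 1: L[1]=2 C[0]=6 → dur=6, Σ=11 | A=compute:t0 B=load:t1 [compute-bound]
step 2: L[2]=2 C[1]=2 → dur=2, Σ=13 | A=load:t2 B=compute:t1 [tied]
step 3: L[3]=6 C[2]=8 → dur=8, Σ=21 | A=compute:t2 B=load:t3 [compute-bound]
step 4: L[4]=9 C[3]=9 → dur=9, Σ=30 | A=load:t4 B=compute:t3 [tied]
step 5: C[4]=8 → dur=8, Σ=38 | A=compute:t4 B=idle [compute-only]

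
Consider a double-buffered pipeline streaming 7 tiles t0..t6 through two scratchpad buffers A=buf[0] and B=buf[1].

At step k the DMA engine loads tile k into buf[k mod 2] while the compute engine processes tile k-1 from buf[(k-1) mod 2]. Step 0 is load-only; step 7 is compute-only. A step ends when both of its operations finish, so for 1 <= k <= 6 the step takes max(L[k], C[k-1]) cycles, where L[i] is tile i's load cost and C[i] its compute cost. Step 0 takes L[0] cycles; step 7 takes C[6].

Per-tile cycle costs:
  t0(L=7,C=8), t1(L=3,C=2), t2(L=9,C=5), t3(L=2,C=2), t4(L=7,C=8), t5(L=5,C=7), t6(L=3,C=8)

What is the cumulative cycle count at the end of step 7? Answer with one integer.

k=0 load=t0/7c comp=- wait=7 total=7
k=1 load=t1/3c comp=t0/8c wait=8 total=15
k=2 load=t2/9c comp=t1/2c wait=9 total=24
k=3 load=t3/2c comp=t2/5c wait=5 total=29
k=4 load=t4/7c comp=t3/2c wait=7 total=36
k=5 load=t5/5c comp=t4/8c wait=8 total=44
k=6 load=t6/3c comp=t5/7c wait=7 total=51
k=7 load=- comp=t6/8c wait=8 total=59

end_cycle[7] = 59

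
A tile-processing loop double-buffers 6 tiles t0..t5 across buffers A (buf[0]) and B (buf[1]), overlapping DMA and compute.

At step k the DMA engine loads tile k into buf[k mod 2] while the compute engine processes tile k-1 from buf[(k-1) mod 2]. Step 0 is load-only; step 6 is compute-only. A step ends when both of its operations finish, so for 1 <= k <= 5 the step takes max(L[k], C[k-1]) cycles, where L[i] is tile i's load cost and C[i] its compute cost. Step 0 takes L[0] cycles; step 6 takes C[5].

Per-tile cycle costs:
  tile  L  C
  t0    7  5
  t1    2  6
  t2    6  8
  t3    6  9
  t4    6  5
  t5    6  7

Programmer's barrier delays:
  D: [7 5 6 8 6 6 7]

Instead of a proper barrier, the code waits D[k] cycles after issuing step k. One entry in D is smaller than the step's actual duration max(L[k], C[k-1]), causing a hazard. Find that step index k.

step 0: need L[0]=7 = 7; D[0]=7 ok
step 1: need max(L[1]=2,C[0]=5) = 5; D[1]=5 ok
step 2: need max(L[2]=6,C[1]=6) = 6; D[2]=6 ok
step 3: need max(L[3]=6,C[2]=8) = 8; D[3]=8 ok
step 4: need max(L[4]=6,C[3]=9) = 9; D[4]=6 SHORT
step 5: need max(L[5]=6,C[4]=5) = 6; D[5]=6 ok
step 6: need C[5]=7 = 7; D[6]=7 ok

hazard at step 4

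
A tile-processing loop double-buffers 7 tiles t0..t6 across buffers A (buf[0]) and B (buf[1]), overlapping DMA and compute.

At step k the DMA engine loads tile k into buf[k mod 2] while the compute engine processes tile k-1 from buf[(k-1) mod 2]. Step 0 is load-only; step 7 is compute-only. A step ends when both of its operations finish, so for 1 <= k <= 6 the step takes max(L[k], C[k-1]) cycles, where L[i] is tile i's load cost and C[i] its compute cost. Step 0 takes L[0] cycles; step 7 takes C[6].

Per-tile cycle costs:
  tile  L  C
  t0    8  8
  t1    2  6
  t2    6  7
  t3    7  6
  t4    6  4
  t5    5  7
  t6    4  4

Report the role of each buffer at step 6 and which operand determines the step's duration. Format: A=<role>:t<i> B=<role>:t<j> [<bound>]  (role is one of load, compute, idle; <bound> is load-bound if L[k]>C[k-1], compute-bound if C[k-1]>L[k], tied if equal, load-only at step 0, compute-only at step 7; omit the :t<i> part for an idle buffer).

step 6: A=load:t6 B=compute:t5 [compute-bound]

k=0 load=t0/8c comp=- wait=8 total=8
k=1 load=t1/2c comp=t0/8c wait=8 total=16
k=2 load=t2/6c comp=t1/6c wait=6 total=22
k=3 load=t3/7c comp=t2/7c wait=7 total=29
k=4 load=t4/6c comp=t3/6c wait=6 total=35
k=5 load=t5/5c comp=t4/4c wait=5 total=40
k=6 load=t6/4c comp=t5/7c wait=7 total=47
k=7 load=- comp=t6/4c wait=4 total=51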